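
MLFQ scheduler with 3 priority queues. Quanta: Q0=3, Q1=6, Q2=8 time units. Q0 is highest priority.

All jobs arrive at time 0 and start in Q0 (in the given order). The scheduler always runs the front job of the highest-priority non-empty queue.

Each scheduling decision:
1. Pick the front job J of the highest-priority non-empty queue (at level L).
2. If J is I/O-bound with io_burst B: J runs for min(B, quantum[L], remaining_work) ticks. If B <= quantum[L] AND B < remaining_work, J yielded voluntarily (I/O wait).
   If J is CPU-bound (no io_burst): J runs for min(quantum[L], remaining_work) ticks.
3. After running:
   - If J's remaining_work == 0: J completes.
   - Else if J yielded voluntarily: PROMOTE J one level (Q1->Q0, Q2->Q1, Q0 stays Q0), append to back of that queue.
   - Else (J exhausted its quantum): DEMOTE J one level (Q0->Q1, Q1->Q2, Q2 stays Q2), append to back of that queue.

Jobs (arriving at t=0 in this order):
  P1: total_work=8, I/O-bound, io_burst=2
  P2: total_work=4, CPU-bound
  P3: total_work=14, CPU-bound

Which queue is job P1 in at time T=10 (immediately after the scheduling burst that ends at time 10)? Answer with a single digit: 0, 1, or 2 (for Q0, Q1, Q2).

t=0-2: P1@Q0 runs 2, rem=6, I/O yield, promote→Q0. Q0=[P2,P3,P1] Q1=[] Q2=[]
t=2-5: P2@Q0 runs 3, rem=1, quantum used, demote→Q1. Q0=[P3,P1] Q1=[P2] Q2=[]
t=5-8: P3@Q0 runs 3, rem=11, quantum used, demote→Q1. Q0=[P1] Q1=[P2,P3] Q2=[]
t=8-10: P1@Q0 runs 2, rem=4, I/O yield, promote→Q0. Q0=[P1] Q1=[P2,P3] Q2=[]
t=10-12: P1@Q0 runs 2, rem=2, I/O yield, promote→Q0. Q0=[P1] Q1=[P2,P3] Q2=[]
t=12-14: P1@Q0 runs 2, rem=0, completes. Q0=[] Q1=[P2,P3] Q2=[]
t=14-15: P2@Q1 runs 1, rem=0, completes. Q0=[] Q1=[P3] Q2=[]
t=15-21: P3@Q1 runs 6, rem=5, quantum used, demote→Q2. Q0=[] Q1=[] Q2=[P3]
t=21-26: P3@Q2 runs 5, rem=0, completes. Q0=[] Q1=[] Q2=[]

Answer: 0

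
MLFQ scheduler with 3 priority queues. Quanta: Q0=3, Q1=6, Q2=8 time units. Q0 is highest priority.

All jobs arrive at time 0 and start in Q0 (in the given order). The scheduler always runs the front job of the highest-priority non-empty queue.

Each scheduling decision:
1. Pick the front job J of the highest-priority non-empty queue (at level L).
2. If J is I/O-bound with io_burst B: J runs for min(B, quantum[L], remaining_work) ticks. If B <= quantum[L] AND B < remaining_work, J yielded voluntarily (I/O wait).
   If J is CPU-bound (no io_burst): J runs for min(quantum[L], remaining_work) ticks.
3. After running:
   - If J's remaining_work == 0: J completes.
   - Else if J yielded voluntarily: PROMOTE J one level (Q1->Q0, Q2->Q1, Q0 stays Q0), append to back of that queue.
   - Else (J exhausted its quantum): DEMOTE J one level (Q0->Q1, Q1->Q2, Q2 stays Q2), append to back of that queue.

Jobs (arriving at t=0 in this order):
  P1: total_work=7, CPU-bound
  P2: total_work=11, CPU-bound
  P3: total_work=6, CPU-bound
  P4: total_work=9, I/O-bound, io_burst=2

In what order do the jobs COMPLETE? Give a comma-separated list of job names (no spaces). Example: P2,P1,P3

t=0-3: P1@Q0 runs 3, rem=4, quantum used, demote→Q1. Q0=[P2,P3,P4] Q1=[P1] Q2=[]
t=3-6: P2@Q0 runs 3, rem=8, quantum used, demote→Q1. Q0=[P3,P4] Q1=[P1,P2] Q2=[]
t=6-9: P3@Q0 runs 3, rem=3, quantum used, demote→Q1. Q0=[P4] Q1=[P1,P2,P3] Q2=[]
t=9-11: P4@Q0 runs 2, rem=7, I/O yield, promote→Q0. Q0=[P4] Q1=[P1,P2,P3] Q2=[]
t=11-13: P4@Q0 runs 2, rem=5, I/O yield, promote→Q0. Q0=[P4] Q1=[P1,P2,P3] Q2=[]
t=13-15: P4@Q0 runs 2, rem=3, I/O yield, promote→Q0. Q0=[P4] Q1=[P1,P2,P3] Q2=[]
t=15-17: P4@Q0 runs 2, rem=1, I/O yield, promote→Q0. Q0=[P4] Q1=[P1,P2,P3] Q2=[]
t=17-18: P4@Q0 runs 1, rem=0, completes. Q0=[] Q1=[P1,P2,P3] Q2=[]
t=18-22: P1@Q1 runs 4, rem=0, completes. Q0=[] Q1=[P2,P3] Q2=[]
t=22-28: P2@Q1 runs 6, rem=2, quantum used, demote→Q2. Q0=[] Q1=[P3] Q2=[P2]
t=28-31: P3@Q1 runs 3, rem=0, completes. Q0=[] Q1=[] Q2=[P2]
t=31-33: P2@Q2 runs 2, rem=0, completes. Q0=[] Q1=[] Q2=[]

Answer: P4,P1,P3,P2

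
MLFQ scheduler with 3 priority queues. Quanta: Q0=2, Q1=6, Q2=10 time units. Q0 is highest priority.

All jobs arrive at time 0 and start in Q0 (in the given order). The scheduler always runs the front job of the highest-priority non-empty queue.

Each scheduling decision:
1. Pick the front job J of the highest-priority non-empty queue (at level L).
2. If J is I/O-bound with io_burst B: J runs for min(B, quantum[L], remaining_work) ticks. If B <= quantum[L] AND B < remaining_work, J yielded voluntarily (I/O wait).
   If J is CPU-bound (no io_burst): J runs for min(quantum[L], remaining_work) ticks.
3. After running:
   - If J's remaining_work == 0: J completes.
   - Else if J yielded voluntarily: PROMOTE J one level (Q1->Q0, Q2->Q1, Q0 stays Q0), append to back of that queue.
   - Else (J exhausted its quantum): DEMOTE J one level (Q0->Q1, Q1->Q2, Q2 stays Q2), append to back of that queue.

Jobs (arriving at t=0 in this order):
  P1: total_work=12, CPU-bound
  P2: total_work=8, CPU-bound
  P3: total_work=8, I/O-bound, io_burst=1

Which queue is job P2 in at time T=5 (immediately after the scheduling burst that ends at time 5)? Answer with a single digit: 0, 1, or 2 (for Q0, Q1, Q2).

Answer: 1

Derivation:
t=0-2: P1@Q0 runs 2, rem=10, quantum used, demote→Q1. Q0=[P2,P3] Q1=[P1] Q2=[]
t=2-4: P2@Q0 runs 2, rem=6, quantum used, demote→Q1. Q0=[P3] Q1=[P1,P2] Q2=[]
t=4-5: P3@Q0 runs 1, rem=7, I/O yield, promote→Q0. Q0=[P3] Q1=[P1,P2] Q2=[]
t=5-6: P3@Q0 runs 1, rem=6, I/O yield, promote→Q0. Q0=[P3] Q1=[P1,P2] Q2=[]
t=6-7: P3@Q0 runs 1, rem=5, I/O yield, promote→Q0. Q0=[P3] Q1=[P1,P2] Q2=[]
t=7-8: P3@Q0 runs 1, rem=4, I/O yield, promote→Q0. Q0=[P3] Q1=[P1,P2] Q2=[]
t=8-9: P3@Q0 runs 1, rem=3, I/O yield, promote→Q0. Q0=[P3] Q1=[P1,P2] Q2=[]
t=9-10: P3@Q0 runs 1, rem=2, I/O yield, promote→Q0. Q0=[P3] Q1=[P1,P2] Q2=[]
t=10-11: P3@Q0 runs 1, rem=1, I/O yield, promote→Q0. Q0=[P3] Q1=[P1,P2] Q2=[]
t=11-12: P3@Q0 runs 1, rem=0, completes. Q0=[] Q1=[P1,P2] Q2=[]
t=12-18: P1@Q1 runs 6, rem=4, quantum used, demote→Q2. Q0=[] Q1=[P2] Q2=[P1]
t=18-24: P2@Q1 runs 6, rem=0, completes. Q0=[] Q1=[] Q2=[P1]
t=24-28: P1@Q2 runs 4, rem=0, completes. Q0=[] Q1=[] Q2=[]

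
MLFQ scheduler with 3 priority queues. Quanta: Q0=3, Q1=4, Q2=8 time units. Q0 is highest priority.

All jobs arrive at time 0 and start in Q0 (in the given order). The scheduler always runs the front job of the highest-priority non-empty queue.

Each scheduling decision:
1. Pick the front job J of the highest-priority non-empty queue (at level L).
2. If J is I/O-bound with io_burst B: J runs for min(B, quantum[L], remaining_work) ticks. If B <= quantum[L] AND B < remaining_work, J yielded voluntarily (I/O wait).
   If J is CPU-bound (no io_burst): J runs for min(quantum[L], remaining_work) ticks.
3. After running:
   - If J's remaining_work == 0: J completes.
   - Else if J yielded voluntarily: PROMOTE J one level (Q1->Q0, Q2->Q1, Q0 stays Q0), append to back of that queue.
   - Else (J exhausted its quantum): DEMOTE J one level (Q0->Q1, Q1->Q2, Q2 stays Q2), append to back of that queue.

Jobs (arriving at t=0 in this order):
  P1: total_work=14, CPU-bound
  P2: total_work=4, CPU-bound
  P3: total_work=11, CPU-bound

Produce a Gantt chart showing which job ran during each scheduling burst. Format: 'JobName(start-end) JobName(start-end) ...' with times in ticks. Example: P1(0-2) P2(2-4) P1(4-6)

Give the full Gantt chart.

Answer: P1(0-3) P2(3-6) P3(6-9) P1(9-13) P2(13-14) P3(14-18) P1(18-25) P3(25-29)

Derivation:
t=0-3: P1@Q0 runs 3, rem=11, quantum used, demote→Q1. Q0=[P2,P3] Q1=[P1] Q2=[]
t=3-6: P2@Q0 runs 3, rem=1, quantum used, demote→Q1. Q0=[P3] Q1=[P1,P2] Q2=[]
t=6-9: P3@Q0 runs 3, rem=8, quantum used, demote→Q1. Q0=[] Q1=[P1,P2,P3] Q2=[]
t=9-13: P1@Q1 runs 4, rem=7, quantum used, demote→Q2. Q0=[] Q1=[P2,P3] Q2=[P1]
t=13-14: P2@Q1 runs 1, rem=0, completes. Q0=[] Q1=[P3] Q2=[P1]
t=14-18: P3@Q1 runs 4, rem=4, quantum used, demote→Q2. Q0=[] Q1=[] Q2=[P1,P3]
t=18-25: P1@Q2 runs 7, rem=0, completes. Q0=[] Q1=[] Q2=[P3]
t=25-29: P3@Q2 runs 4, rem=0, completes. Q0=[] Q1=[] Q2=[]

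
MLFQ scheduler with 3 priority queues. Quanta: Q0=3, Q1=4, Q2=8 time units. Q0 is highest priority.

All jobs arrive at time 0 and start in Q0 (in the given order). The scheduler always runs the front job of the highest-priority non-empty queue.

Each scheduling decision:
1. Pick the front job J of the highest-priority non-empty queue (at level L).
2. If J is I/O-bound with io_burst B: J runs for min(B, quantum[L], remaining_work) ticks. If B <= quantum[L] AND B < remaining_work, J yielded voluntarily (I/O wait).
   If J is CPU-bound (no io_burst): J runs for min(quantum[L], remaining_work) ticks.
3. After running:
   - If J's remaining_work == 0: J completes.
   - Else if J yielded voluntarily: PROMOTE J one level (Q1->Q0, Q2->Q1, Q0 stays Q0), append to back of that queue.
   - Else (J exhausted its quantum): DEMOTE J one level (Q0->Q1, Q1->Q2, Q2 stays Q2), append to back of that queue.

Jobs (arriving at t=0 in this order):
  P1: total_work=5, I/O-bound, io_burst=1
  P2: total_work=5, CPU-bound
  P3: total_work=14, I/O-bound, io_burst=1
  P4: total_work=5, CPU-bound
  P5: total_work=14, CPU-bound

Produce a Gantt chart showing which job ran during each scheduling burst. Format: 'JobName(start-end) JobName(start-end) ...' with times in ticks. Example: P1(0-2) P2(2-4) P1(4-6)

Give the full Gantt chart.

t=0-1: P1@Q0 runs 1, rem=4, I/O yield, promote→Q0. Q0=[P2,P3,P4,P5,P1] Q1=[] Q2=[]
t=1-4: P2@Q0 runs 3, rem=2, quantum used, demote→Q1. Q0=[P3,P4,P5,P1] Q1=[P2] Q2=[]
t=4-5: P3@Q0 runs 1, rem=13, I/O yield, promote→Q0. Q0=[P4,P5,P1,P3] Q1=[P2] Q2=[]
t=5-8: P4@Q0 runs 3, rem=2, quantum used, demote→Q1. Q0=[P5,P1,P3] Q1=[P2,P4] Q2=[]
t=8-11: P5@Q0 runs 3, rem=11, quantum used, demote→Q1. Q0=[P1,P3] Q1=[P2,P4,P5] Q2=[]
t=11-12: P1@Q0 runs 1, rem=3, I/O yield, promote→Q0. Q0=[P3,P1] Q1=[P2,P4,P5] Q2=[]
t=12-13: P3@Q0 runs 1, rem=12, I/O yield, promote→Q0. Q0=[P1,P3] Q1=[P2,P4,P5] Q2=[]
t=13-14: P1@Q0 runs 1, rem=2, I/O yield, promote→Q0. Q0=[P3,P1] Q1=[P2,P4,P5] Q2=[]
t=14-15: P3@Q0 runs 1, rem=11, I/O yield, promote→Q0. Q0=[P1,P3] Q1=[P2,P4,P5] Q2=[]
t=15-16: P1@Q0 runs 1, rem=1, I/O yield, promote→Q0. Q0=[P3,P1] Q1=[P2,P4,P5] Q2=[]
t=16-17: P3@Q0 runs 1, rem=10, I/O yield, promote→Q0. Q0=[P1,P3] Q1=[P2,P4,P5] Q2=[]
t=17-18: P1@Q0 runs 1, rem=0, completes. Q0=[P3] Q1=[P2,P4,P5] Q2=[]
t=18-19: P3@Q0 runs 1, rem=9, I/O yield, promote→Q0. Q0=[P3] Q1=[P2,P4,P5] Q2=[]
t=19-20: P3@Q0 runs 1, rem=8, I/O yield, promote→Q0. Q0=[P3] Q1=[P2,P4,P5] Q2=[]
t=20-21: P3@Q0 runs 1, rem=7, I/O yield, promote→Q0. Q0=[P3] Q1=[P2,P4,P5] Q2=[]
t=21-22: P3@Q0 runs 1, rem=6, I/O yield, promote→Q0. Q0=[P3] Q1=[P2,P4,P5] Q2=[]
t=22-23: P3@Q0 runs 1, rem=5, I/O yield, promote→Q0. Q0=[P3] Q1=[P2,P4,P5] Q2=[]
t=23-24: P3@Q0 runs 1, rem=4, I/O yield, promote→Q0. Q0=[P3] Q1=[P2,P4,P5] Q2=[]
t=24-25: P3@Q0 runs 1, rem=3, I/O yield, promote→Q0. Q0=[P3] Q1=[P2,P4,P5] Q2=[]
t=25-26: P3@Q0 runs 1, rem=2, I/O yield, promote→Q0. Q0=[P3] Q1=[P2,P4,P5] Q2=[]
t=26-27: P3@Q0 runs 1, rem=1, I/O yield, promote→Q0. Q0=[P3] Q1=[P2,P4,P5] Q2=[]
t=27-28: P3@Q0 runs 1, rem=0, completes. Q0=[] Q1=[P2,P4,P5] Q2=[]
t=28-30: P2@Q1 runs 2, rem=0, completes. Q0=[] Q1=[P4,P5] Q2=[]
t=30-32: P4@Q1 runs 2, rem=0, completes. Q0=[] Q1=[P5] Q2=[]
t=32-36: P5@Q1 runs 4, rem=7, quantum used, demote→Q2. Q0=[] Q1=[] Q2=[P5]
t=36-43: P5@Q2 runs 7, rem=0, completes. Q0=[] Q1=[] Q2=[]

Answer: P1(0-1) P2(1-4) P3(4-5) P4(5-8) P5(8-11) P1(11-12) P3(12-13) P1(13-14) P3(14-15) P1(15-16) P3(16-17) P1(17-18) P3(18-19) P3(19-20) P3(20-21) P3(21-22) P3(22-23) P3(23-24) P3(24-25) P3(25-26) P3(26-27) P3(27-28) P2(28-30) P4(30-32) P5(32-36) P5(36-43)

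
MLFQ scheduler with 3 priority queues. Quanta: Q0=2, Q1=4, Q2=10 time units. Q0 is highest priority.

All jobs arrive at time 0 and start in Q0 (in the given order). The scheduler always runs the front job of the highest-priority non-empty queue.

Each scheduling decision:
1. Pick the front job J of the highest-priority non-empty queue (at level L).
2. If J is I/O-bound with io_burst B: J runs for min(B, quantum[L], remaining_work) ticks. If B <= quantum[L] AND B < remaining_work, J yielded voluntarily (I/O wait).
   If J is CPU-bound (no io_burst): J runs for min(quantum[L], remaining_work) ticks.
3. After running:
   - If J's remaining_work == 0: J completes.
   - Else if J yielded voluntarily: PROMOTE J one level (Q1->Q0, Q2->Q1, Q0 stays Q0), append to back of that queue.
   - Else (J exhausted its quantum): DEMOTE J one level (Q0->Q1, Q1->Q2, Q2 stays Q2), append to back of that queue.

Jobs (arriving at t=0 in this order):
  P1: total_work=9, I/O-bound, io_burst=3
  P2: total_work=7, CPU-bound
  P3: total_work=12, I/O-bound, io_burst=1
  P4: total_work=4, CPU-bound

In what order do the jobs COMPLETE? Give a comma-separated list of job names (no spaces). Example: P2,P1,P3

t=0-2: P1@Q0 runs 2, rem=7, quantum used, demote→Q1. Q0=[P2,P3,P4] Q1=[P1] Q2=[]
t=2-4: P2@Q0 runs 2, rem=5, quantum used, demote→Q1. Q0=[P3,P4] Q1=[P1,P2] Q2=[]
t=4-5: P3@Q0 runs 1, rem=11, I/O yield, promote→Q0. Q0=[P4,P3] Q1=[P1,P2] Q2=[]
t=5-7: P4@Q0 runs 2, rem=2, quantum used, demote→Q1. Q0=[P3] Q1=[P1,P2,P4] Q2=[]
t=7-8: P3@Q0 runs 1, rem=10, I/O yield, promote→Q0. Q0=[P3] Q1=[P1,P2,P4] Q2=[]
t=8-9: P3@Q0 runs 1, rem=9, I/O yield, promote→Q0. Q0=[P3] Q1=[P1,P2,P4] Q2=[]
t=9-10: P3@Q0 runs 1, rem=8, I/O yield, promote→Q0. Q0=[P3] Q1=[P1,P2,P4] Q2=[]
t=10-11: P3@Q0 runs 1, rem=7, I/O yield, promote→Q0. Q0=[P3] Q1=[P1,P2,P4] Q2=[]
t=11-12: P3@Q0 runs 1, rem=6, I/O yield, promote→Q0. Q0=[P3] Q1=[P1,P2,P4] Q2=[]
t=12-13: P3@Q0 runs 1, rem=5, I/O yield, promote→Q0. Q0=[P3] Q1=[P1,P2,P4] Q2=[]
t=13-14: P3@Q0 runs 1, rem=4, I/O yield, promote→Q0. Q0=[P3] Q1=[P1,P2,P4] Q2=[]
t=14-15: P3@Q0 runs 1, rem=3, I/O yield, promote→Q0. Q0=[P3] Q1=[P1,P2,P4] Q2=[]
t=15-16: P3@Q0 runs 1, rem=2, I/O yield, promote→Q0. Q0=[P3] Q1=[P1,P2,P4] Q2=[]
t=16-17: P3@Q0 runs 1, rem=1, I/O yield, promote→Q0. Q0=[P3] Q1=[P1,P2,P4] Q2=[]
t=17-18: P3@Q0 runs 1, rem=0, completes. Q0=[] Q1=[P1,P2,P4] Q2=[]
t=18-21: P1@Q1 runs 3, rem=4, I/O yield, promote→Q0. Q0=[P1] Q1=[P2,P4] Q2=[]
t=21-23: P1@Q0 runs 2, rem=2, quantum used, demote→Q1. Q0=[] Q1=[P2,P4,P1] Q2=[]
t=23-27: P2@Q1 runs 4, rem=1, quantum used, demote→Q2. Q0=[] Q1=[P4,P1] Q2=[P2]
t=27-29: P4@Q1 runs 2, rem=0, completes. Q0=[] Q1=[P1] Q2=[P2]
t=29-31: P1@Q1 runs 2, rem=0, completes. Q0=[] Q1=[] Q2=[P2]
t=31-32: P2@Q2 runs 1, rem=0, completes. Q0=[] Q1=[] Q2=[]

Answer: P3,P4,P1,P2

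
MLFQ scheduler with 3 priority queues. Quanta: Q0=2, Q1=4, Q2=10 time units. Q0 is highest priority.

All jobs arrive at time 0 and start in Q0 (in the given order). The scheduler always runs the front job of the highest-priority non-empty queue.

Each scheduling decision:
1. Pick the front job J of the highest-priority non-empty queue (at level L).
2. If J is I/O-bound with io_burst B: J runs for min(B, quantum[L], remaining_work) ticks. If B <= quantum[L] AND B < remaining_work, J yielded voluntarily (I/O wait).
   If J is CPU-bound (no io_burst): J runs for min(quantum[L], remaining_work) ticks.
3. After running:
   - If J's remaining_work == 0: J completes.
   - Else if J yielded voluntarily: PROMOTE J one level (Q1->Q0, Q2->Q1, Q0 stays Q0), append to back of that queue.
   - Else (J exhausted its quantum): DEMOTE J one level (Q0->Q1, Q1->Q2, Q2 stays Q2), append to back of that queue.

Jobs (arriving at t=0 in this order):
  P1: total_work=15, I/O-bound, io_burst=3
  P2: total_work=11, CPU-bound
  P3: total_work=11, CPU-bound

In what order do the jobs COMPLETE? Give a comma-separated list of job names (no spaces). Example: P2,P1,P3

Answer: P1,P2,P3

Derivation:
t=0-2: P1@Q0 runs 2, rem=13, quantum used, demote→Q1. Q0=[P2,P3] Q1=[P1] Q2=[]
t=2-4: P2@Q0 runs 2, rem=9, quantum used, demote→Q1. Q0=[P3] Q1=[P1,P2] Q2=[]
t=4-6: P3@Q0 runs 2, rem=9, quantum used, demote→Q1. Q0=[] Q1=[P1,P2,P3] Q2=[]
t=6-9: P1@Q1 runs 3, rem=10, I/O yield, promote→Q0. Q0=[P1] Q1=[P2,P3] Q2=[]
t=9-11: P1@Q0 runs 2, rem=8, quantum used, demote→Q1. Q0=[] Q1=[P2,P3,P1] Q2=[]
t=11-15: P2@Q1 runs 4, rem=5, quantum used, demote→Q2. Q0=[] Q1=[P3,P1] Q2=[P2]
t=15-19: P3@Q1 runs 4, rem=5, quantum used, demote→Q2. Q0=[] Q1=[P1] Q2=[P2,P3]
t=19-22: P1@Q1 runs 3, rem=5, I/O yield, promote→Q0. Q0=[P1] Q1=[] Q2=[P2,P3]
t=22-24: P1@Q0 runs 2, rem=3, quantum used, demote→Q1. Q0=[] Q1=[P1] Q2=[P2,P3]
t=24-27: P1@Q1 runs 3, rem=0, completes. Q0=[] Q1=[] Q2=[P2,P3]
t=27-32: P2@Q2 runs 5, rem=0, completes. Q0=[] Q1=[] Q2=[P3]
t=32-37: P3@Q2 runs 5, rem=0, completes. Q0=[] Q1=[] Q2=[]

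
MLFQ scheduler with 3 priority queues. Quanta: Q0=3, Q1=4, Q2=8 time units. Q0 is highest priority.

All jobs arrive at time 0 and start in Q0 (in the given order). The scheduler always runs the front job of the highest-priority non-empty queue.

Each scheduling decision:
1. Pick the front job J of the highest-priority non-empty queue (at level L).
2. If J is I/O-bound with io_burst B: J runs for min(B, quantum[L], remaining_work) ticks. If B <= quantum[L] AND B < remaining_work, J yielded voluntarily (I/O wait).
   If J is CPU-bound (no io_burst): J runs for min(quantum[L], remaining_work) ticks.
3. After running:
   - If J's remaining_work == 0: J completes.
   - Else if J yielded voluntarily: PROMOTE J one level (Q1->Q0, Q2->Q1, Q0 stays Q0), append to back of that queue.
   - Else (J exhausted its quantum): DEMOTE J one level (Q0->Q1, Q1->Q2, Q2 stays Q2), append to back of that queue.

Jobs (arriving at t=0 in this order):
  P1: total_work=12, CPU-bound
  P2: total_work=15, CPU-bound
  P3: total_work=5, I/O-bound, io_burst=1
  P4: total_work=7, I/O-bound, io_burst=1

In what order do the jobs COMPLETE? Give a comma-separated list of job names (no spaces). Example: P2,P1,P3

Answer: P3,P4,P1,P2

Derivation:
t=0-3: P1@Q0 runs 3, rem=9, quantum used, demote→Q1. Q0=[P2,P3,P4] Q1=[P1] Q2=[]
t=3-6: P2@Q0 runs 3, rem=12, quantum used, demote→Q1. Q0=[P3,P4] Q1=[P1,P2] Q2=[]
t=6-7: P3@Q0 runs 1, rem=4, I/O yield, promote→Q0. Q0=[P4,P3] Q1=[P1,P2] Q2=[]
t=7-8: P4@Q0 runs 1, rem=6, I/O yield, promote→Q0. Q0=[P3,P4] Q1=[P1,P2] Q2=[]
t=8-9: P3@Q0 runs 1, rem=3, I/O yield, promote→Q0. Q0=[P4,P3] Q1=[P1,P2] Q2=[]
t=9-10: P4@Q0 runs 1, rem=5, I/O yield, promote→Q0. Q0=[P3,P4] Q1=[P1,P2] Q2=[]
t=10-11: P3@Q0 runs 1, rem=2, I/O yield, promote→Q0. Q0=[P4,P3] Q1=[P1,P2] Q2=[]
t=11-12: P4@Q0 runs 1, rem=4, I/O yield, promote→Q0. Q0=[P3,P4] Q1=[P1,P2] Q2=[]
t=12-13: P3@Q0 runs 1, rem=1, I/O yield, promote→Q0. Q0=[P4,P3] Q1=[P1,P2] Q2=[]
t=13-14: P4@Q0 runs 1, rem=3, I/O yield, promote→Q0. Q0=[P3,P4] Q1=[P1,P2] Q2=[]
t=14-15: P3@Q0 runs 1, rem=0, completes. Q0=[P4] Q1=[P1,P2] Q2=[]
t=15-16: P4@Q0 runs 1, rem=2, I/O yield, promote→Q0. Q0=[P4] Q1=[P1,P2] Q2=[]
t=16-17: P4@Q0 runs 1, rem=1, I/O yield, promote→Q0. Q0=[P4] Q1=[P1,P2] Q2=[]
t=17-18: P4@Q0 runs 1, rem=0, completes. Q0=[] Q1=[P1,P2] Q2=[]
t=18-22: P1@Q1 runs 4, rem=5, quantum used, demote→Q2. Q0=[] Q1=[P2] Q2=[P1]
t=22-26: P2@Q1 runs 4, rem=8, quantum used, demote→Q2. Q0=[] Q1=[] Q2=[P1,P2]
t=26-31: P1@Q2 runs 5, rem=0, completes. Q0=[] Q1=[] Q2=[P2]
t=31-39: P2@Q2 runs 8, rem=0, completes. Q0=[] Q1=[] Q2=[]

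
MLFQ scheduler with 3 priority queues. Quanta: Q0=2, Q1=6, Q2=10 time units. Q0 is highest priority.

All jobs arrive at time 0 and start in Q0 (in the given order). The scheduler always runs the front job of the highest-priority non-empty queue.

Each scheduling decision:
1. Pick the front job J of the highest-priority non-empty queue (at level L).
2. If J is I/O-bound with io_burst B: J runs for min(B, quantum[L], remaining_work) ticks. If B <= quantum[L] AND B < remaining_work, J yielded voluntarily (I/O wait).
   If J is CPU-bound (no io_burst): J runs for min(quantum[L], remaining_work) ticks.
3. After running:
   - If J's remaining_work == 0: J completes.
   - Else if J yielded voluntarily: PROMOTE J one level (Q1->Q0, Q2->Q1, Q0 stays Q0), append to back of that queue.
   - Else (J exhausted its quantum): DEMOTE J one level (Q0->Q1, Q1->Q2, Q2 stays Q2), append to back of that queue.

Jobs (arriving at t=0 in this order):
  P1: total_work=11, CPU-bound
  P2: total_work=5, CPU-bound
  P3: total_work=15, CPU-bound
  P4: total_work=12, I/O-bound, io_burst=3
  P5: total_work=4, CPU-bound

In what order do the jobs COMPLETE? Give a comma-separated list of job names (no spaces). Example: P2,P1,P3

t=0-2: P1@Q0 runs 2, rem=9, quantum used, demote→Q1. Q0=[P2,P3,P4,P5] Q1=[P1] Q2=[]
t=2-4: P2@Q0 runs 2, rem=3, quantum used, demote→Q1. Q0=[P3,P4,P5] Q1=[P1,P2] Q2=[]
t=4-6: P3@Q0 runs 2, rem=13, quantum used, demote→Q1. Q0=[P4,P5] Q1=[P1,P2,P3] Q2=[]
t=6-8: P4@Q0 runs 2, rem=10, quantum used, demote→Q1. Q0=[P5] Q1=[P1,P2,P3,P4] Q2=[]
t=8-10: P5@Q0 runs 2, rem=2, quantum used, demote→Q1. Q0=[] Q1=[P1,P2,P3,P4,P5] Q2=[]
t=10-16: P1@Q1 runs 6, rem=3, quantum used, demote→Q2. Q0=[] Q1=[P2,P3,P4,P5] Q2=[P1]
t=16-19: P2@Q1 runs 3, rem=0, completes. Q0=[] Q1=[P3,P4,P5] Q2=[P1]
t=19-25: P3@Q1 runs 6, rem=7, quantum used, demote→Q2. Q0=[] Q1=[P4,P5] Q2=[P1,P3]
t=25-28: P4@Q1 runs 3, rem=7, I/O yield, promote→Q0. Q0=[P4] Q1=[P5] Q2=[P1,P3]
t=28-30: P4@Q0 runs 2, rem=5, quantum used, demote→Q1. Q0=[] Q1=[P5,P4] Q2=[P1,P3]
t=30-32: P5@Q1 runs 2, rem=0, completes. Q0=[] Q1=[P4] Q2=[P1,P3]
t=32-35: P4@Q1 runs 3, rem=2, I/O yield, promote→Q0. Q0=[P4] Q1=[] Q2=[P1,P3]
t=35-37: P4@Q0 runs 2, rem=0, completes. Q0=[] Q1=[] Q2=[P1,P3]
t=37-40: P1@Q2 runs 3, rem=0, completes. Q0=[] Q1=[] Q2=[P3]
t=40-47: P3@Q2 runs 7, rem=0, completes. Q0=[] Q1=[] Q2=[]

Answer: P2,P5,P4,P1,P3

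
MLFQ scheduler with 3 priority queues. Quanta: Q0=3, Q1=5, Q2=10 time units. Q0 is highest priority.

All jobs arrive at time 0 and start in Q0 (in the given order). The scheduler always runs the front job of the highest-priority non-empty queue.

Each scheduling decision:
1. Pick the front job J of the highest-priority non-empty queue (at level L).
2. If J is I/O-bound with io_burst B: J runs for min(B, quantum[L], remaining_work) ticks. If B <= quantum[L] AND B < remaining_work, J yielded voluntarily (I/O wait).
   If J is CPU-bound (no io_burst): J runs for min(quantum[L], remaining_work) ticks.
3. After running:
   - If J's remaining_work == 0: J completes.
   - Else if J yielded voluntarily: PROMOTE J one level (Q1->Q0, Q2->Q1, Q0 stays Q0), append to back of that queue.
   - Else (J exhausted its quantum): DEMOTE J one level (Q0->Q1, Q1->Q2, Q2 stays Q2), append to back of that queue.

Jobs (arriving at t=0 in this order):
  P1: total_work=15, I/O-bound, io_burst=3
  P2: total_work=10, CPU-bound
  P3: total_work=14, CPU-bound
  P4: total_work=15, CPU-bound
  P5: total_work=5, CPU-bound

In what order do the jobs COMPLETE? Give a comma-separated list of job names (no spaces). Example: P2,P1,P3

t=0-3: P1@Q0 runs 3, rem=12, I/O yield, promote→Q0. Q0=[P2,P3,P4,P5,P1] Q1=[] Q2=[]
t=3-6: P2@Q0 runs 3, rem=7, quantum used, demote→Q1. Q0=[P3,P4,P5,P1] Q1=[P2] Q2=[]
t=6-9: P3@Q0 runs 3, rem=11, quantum used, demote→Q1. Q0=[P4,P5,P1] Q1=[P2,P3] Q2=[]
t=9-12: P4@Q0 runs 3, rem=12, quantum used, demote→Q1. Q0=[P5,P1] Q1=[P2,P3,P4] Q2=[]
t=12-15: P5@Q0 runs 3, rem=2, quantum used, demote→Q1. Q0=[P1] Q1=[P2,P3,P4,P5] Q2=[]
t=15-18: P1@Q0 runs 3, rem=9, I/O yield, promote→Q0. Q0=[P1] Q1=[P2,P3,P4,P5] Q2=[]
t=18-21: P1@Q0 runs 3, rem=6, I/O yield, promote→Q0. Q0=[P1] Q1=[P2,P3,P4,P5] Q2=[]
t=21-24: P1@Q0 runs 3, rem=3, I/O yield, promote→Q0. Q0=[P1] Q1=[P2,P3,P4,P5] Q2=[]
t=24-27: P1@Q0 runs 3, rem=0, completes. Q0=[] Q1=[P2,P3,P4,P5] Q2=[]
t=27-32: P2@Q1 runs 5, rem=2, quantum used, demote→Q2. Q0=[] Q1=[P3,P4,P5] Q2=[P2]
t=32-37: P3@Q1 runs 5, rem=6, quantum used, demote→Q2. Q0=[] Q1=[P4,P5] Q2=[P2,P3]
t=37-42: P4@Q1 runs 5, rem=7, quantum used, demote→Q2. Q0=[] Q1=[P5] Q2=[P2,P3,P4]
t=42-44: P5@Q1 runs 2, rem=0, completes. Q0=[] Q1=[] Q2=[P2,P3,P4]
t=44-46: P2@Q2 runs 2, rem=0, completes. Q0=[] Q1=[] Q2=[P3,P4]
t=46-52: P3@Q2 runs 6, rem=0, completes. Q0=[] Q1=[] Q2=[P4]
t=52-59: P4@Q2 runs 7, rem=0, completes. Q0=[] Q1=[] Q2=[]

Answer: P1,P5,P2,P3,P4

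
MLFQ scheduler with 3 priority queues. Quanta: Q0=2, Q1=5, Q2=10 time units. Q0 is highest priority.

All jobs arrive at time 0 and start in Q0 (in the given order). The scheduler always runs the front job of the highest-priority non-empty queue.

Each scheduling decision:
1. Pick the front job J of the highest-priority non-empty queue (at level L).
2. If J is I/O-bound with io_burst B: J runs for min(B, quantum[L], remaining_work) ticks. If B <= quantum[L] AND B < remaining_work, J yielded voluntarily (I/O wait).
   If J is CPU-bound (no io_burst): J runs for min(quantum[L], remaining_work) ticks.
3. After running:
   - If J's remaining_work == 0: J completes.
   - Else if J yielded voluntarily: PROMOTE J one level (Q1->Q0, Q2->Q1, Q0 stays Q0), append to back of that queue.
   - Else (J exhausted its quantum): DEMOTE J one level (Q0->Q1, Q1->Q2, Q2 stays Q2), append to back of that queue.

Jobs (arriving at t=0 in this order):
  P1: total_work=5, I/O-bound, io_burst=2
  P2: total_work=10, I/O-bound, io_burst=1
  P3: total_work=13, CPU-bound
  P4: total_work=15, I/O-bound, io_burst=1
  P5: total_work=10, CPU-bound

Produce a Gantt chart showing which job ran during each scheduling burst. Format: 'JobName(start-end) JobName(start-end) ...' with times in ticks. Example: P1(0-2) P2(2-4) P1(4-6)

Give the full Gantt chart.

t=0-2: P1@Q0 runs 2, rem=3, I/O yield, promote→Q0. Q0=[P2,P3,P4,P5,P1] Q1=[] Q2=[]
t=2-3: P2@Q0 runs 1, rem=9, I/O yield, promote→Q0. Q0=[P3,P4,P5,P1,P2] Q1=[] Q2=[]
t=3-5: P3@Q0 runs 2, rem=11, quantum used, demote→Q1. Q0=[P4,P5,P1,P2] Q1=[P3] Q2=[]
t=5-6: P4@Q0 runs 1, rem=14, I/O yield, promote→Q0. Q0=[P5,P1,P2,P4] Q1=[P3] Q2=[]
t=6-8: P5@Q0 runs 2, rem=8, quantum used, demote→Q1. Q0=[P1,P2,P4] Q1=[P3,P5] Q2=[]
t=8-10: P1@Q0 runs 2, rem=1, I/O yield, promote→Q0. Q0=[P2,P4,P1] Q1=[P3,P5] Q2=[]
t=10-11: P2@Q0 runs 1, rem=8, I/O yield, promote→Q0. Q0=[P4,P1,P2] Q1=[P3,P5] Q2=[]
t=11-12: P4@Q0 runs 1, rem=13, I/O yield, promote→Q0. Q0=[P1,P2,P4] Q1=[P3,P5] Q2=[]
t=12-13: P1@Q0 runs 1, rem=0, completes. Q0=[P2,P4] Q1=[P3,P5] Q2=[]
t=13-14: P2@Q0 runs 1, rem=7, I/O yield, promote→Q0. Q0=[P4,P2] Q1=[P3,P5] Q2=[]
t=14-15: P4@Q0 runs 1, rem=12, I/O yield, promote→Q0. Q0=[P2,P4] Q1=[P3,P5] Q2=[]
t=15-16: P2@Q0 runs 1, rem=6, I/O yield, promote→Q0. Q0=[P4,P2] Q1=[P3,P5] Q2=[]
t=16-17: P4@Q0 runs 1, rem=11, I/O yield, promote→Q0. Q0=[P2,P4] Q1=[P3,P5] Q2=[]
t=17-18: P2@Q0 runs 1, rem=5, I/O yield, promote→Q0. Q0=[P4,P2] Q1=[P3,P5] Q2=[]
t=18-19: P4@Q0 runs 1, rem=10, I/O yield, promote→Q0. Q0=[P2,P4] Q1=[P3,P5] Q2=[]
t=19-20: P2@Q0 runs 1, rem=4, I/O yield, promote→Q0. Q0=[P4,P2] Q1=[P3,P5] Q2=[]
t=20-21: P4@Q0 runs 1, rem=9, I/O yield, promote→Q0. Q0=[P2,P4] Q1=[P3,P5] Q2=[]
t=21-22: P2@Q0 runs 1, rem=3, I/O yield, promote→Q0. Q0=[P4,P2] Q1=[P3,P5] Q2=[]
t=22-23: P4@Q0 runs 1, rem=8, I/O yield, promote→Q0. Q0=[P2,P4] Q1=[P3,P5] Q2=[]
t=23-24: P2@Q0 runs 1, rem=2, I/O yield, promote→Q0. Q0=[P4,P2] Q1=[P3,P5] Q2=[]
t=24-25: P4@Q0 runs 1, rem=7, I/O yield, promote→Q0. Q0=[P2,P4] Q1=[P3,P5] Q2=[]
t=25-26: P2@Q0 runs 1, rem=1, I/O yield, promote→Q0. Q0=[P4,P2] Q1=[P3,P5] Q2=[]
t=26-27: P4@Q0 runs 1, rem=6, I/O yield, promote→Q0. Q0=[P2,P4] Q1=[P3,P5] Q2=[]
t=27-28: P2@Q0 runs 1, rem=0, completes. Q0=[P4] Q1=[P3,P5] Q2=[]
t=28-29: P4@Q0 runs 1, rem=5, I/O yield, promote→Q0. Q0=[P4] Q1=[P3,P5] Q2=[]
t=29-30: P4@Q0 runs 1, rem=4, I/O yield, promote→Q0. Q0=[P4] Q1=[P3,P5] Q2=[]
t=30-31: P4@Q0 runs 1, rem=3, I/O yield, promote→Q0. Q0=[P4] Q1=[P3,P5] Q2=[]
t=31-32: P4@Q0 runs 1, rem=2, I/O yield, promote→Q0. Q0=[P4] Q1=[P3,P5] Q2=[]
t=32-33: P4@Q0 runs 1, rem=1, I/O yield, promote→Q0. Q0=[P4] Q1=[P3,P5] Q2=[]
t=33-34: P4@Q0 runs 1, rem=0, completes. Q0=[] Q1=[P3,P5] Q2=[]
t=34-39: P3@Q1 runs 5, rem=6, quantum used, demote→Q2. Q0=[] Q1=[P5] Q2=[P3]
t=39-44: P5@Q1 runs 5, rem=3, quantum used, demote→Q2. Q0=[] Q1=[] Q2=[P3,P5]
t=44-50: P3@Q2 runs 6, rem=0, completes. Q0=[] Q1=[] Q2=[P5]
t=50-53: P5@Q2 runs 3, rem=0, completes. Q0=[] Q1=[] Q2=[]

Answer: P1(0-2) P2(2-3) P3(3-5) P4(5-6) P5(6-8) P1(8-10) P2(10-11) P4(11-12) P1(12-13) P2(13-14) P4(14-15) P2(15-16) P4(16-17) P2(17-18) P4(18-19) P2(19-20) P4(20-21) P2(21-22) P4(22-23) P2(23-24) P4(24-25) P2(25-26) P4(26-27) P2(27-28) P4(28-29) P4(29-30) P4(30-31) P4(31-32) P4(32-33) P4(33-34) P3(34-39) P5(39-44) P3(44-50) P5(50-53)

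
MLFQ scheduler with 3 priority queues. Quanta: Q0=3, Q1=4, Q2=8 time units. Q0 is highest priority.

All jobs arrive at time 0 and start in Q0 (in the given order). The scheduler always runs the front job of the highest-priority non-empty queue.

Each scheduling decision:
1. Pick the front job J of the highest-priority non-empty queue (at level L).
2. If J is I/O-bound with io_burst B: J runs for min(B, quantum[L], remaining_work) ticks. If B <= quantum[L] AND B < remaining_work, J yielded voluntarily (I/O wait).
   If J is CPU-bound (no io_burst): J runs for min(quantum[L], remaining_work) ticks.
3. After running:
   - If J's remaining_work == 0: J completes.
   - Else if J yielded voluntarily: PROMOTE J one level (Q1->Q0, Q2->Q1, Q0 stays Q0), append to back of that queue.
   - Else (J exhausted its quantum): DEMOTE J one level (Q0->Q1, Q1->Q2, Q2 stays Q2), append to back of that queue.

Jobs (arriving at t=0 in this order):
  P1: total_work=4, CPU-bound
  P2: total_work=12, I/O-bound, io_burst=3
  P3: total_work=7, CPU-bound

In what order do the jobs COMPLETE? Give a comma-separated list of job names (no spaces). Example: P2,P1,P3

t=0-3: P1@Q0 runs 3, rem=1, quantum used, demote→Q1. Q0=[P2,P3] Q1=[P1] Q2=[]
t=3-6: P2@Q0 runs 3, rem=9, I/O yield, promote→Q0. Q0=[P3,P2] Q1=[P1] Q2=[]
t=6-9: P3@Q0 runs 3, rem=4, quantum used, demote→Q1. Q0=[P2] Q1=[P1,P3] Q2=[]
t=9-12: P2@Q0 runs 3, rem=6, I/O yield, promote→Q0. Q0=[P2] Q1=[P1,P3] Q2=[]
t=12-15: P2@Q0 runs 3, rem=3, I/O yield, promote→Q0. Q0=[P2] Q1=[P1,P3] Q2=[]
t=15-18: P2@Q0 runs 3, rem=0, completes. Q0=[] Q1=[P1,P3] Q2=[]
t=18-19: P1@Q1 runs 1, rem=0, completes. Q0=[] Q1=[P3] Q2=[]
t=19-23: P3@Q1 runs 4, rem=0, completes. Q0=[] Q1=[] Q2=[]

Answer: P2,P1,P3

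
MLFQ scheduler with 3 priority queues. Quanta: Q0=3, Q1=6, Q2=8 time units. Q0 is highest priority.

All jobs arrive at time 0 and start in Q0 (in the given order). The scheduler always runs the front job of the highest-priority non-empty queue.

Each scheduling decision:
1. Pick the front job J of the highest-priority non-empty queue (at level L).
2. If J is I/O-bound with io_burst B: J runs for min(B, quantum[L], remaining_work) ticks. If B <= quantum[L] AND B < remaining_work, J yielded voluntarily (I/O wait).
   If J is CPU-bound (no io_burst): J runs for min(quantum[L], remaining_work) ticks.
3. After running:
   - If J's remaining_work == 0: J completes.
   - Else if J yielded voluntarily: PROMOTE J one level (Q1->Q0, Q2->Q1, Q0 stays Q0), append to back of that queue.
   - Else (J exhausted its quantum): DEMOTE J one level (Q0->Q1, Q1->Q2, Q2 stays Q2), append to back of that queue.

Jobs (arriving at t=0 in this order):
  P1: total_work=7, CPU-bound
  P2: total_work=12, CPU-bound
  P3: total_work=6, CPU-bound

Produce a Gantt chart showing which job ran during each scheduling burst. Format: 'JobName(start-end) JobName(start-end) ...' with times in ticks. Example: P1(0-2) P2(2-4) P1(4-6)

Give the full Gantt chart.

Answer: P1(0-3) P2(3-6) P3(6-9) P1(9-13) P2(13-19) P3(19-22) P2(22-25)

Derivation:
t=0-3: P1@Q0 runs 3, rem=4, quantum used, demote→Q1. Q0=[P2,P3] Q1=[P1] Q2=[]
t=3-6: P2@Q0 runs 3, rem=9, quantum used, demote→Q1. Q0=[P3] Q1=[P1,P2] Q2=[]
t=6-9: P3@Q0 runs 3, rem=3, quantum used, demote→Q1. Q0=[] Q1=[P1,P2,P3] Q2=[]
t=9-13: P1@Q1 runs 4, rem=0, completes. Q0=[] Q1=[P2,P3] Q2=[]
t=13-19: P2@Q1 runs 6, rem=3, quantum used, demote→Q2. Q0=[] Q1=[P3] Q2=[P2]
t=19-22: P3@Q1 runs 3, rem=0, completes. Q0=[] Q1=[] Q2=[P2]
t=22-25: P2@Q2 runs 3, rem=0, completes. Q0=[] Q1=[] Q2=[]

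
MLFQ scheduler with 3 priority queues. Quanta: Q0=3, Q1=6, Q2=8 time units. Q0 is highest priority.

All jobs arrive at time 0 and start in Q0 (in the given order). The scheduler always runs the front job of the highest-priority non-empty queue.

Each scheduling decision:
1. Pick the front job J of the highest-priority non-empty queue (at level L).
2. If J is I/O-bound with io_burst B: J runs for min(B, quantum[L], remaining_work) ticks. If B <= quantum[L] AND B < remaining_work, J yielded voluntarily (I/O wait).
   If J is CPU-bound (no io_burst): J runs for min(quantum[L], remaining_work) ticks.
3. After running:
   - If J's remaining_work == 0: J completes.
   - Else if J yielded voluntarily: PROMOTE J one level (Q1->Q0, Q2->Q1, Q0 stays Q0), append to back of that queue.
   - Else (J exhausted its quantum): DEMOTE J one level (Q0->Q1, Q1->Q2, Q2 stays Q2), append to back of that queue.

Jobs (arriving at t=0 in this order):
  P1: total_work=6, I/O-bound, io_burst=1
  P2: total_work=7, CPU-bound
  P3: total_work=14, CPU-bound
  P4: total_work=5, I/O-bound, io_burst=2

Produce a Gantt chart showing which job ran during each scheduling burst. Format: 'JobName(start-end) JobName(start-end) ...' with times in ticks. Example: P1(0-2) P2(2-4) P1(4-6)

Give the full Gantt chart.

Answer: P1(0-1) P2(1-4) P3(4-7) P4(7-9) P1(9-10) P4(10-12) P1(12-13) P4(13-14) P1(14-15) P1(15-16) P1(16-17) P2(17-21) P3(21-27) P3(27-32)

Derivation:
t=0-1: P1@Q0 runs 1, rem=5, I/O yield, promote→Q0. Q0=[P2,P3,P4,P1] Q1=[] Q2=[]
t=1-4: P2@Q0 runs 3, rem=4, quantum used, demote→Q1. Q0=[P3,P4,P1] Q1=[P2] Q2=[]
t=4-7: P3@Q0 runs 3, rem=11, quantum used, demote→Q1. Q0=[P4,P1] Q1=[P2,P3] Q2=[]
t=7-9: P4@Q0 runs 2, rem=3, I/O yield, promote→Q0. Q0=[P1,P4] Q1=[P2,P3] Q2=[]
t=9-10: P1@Q0 runs 1, rem=4, I/O yield, promote→Q0. Q0=[P4,P1] Q1=[P2,P3] Q2=[]
t=10-12: P4@Q0 runs 2, rem=1, I/O yield, promote→Q0. Q0=[P1,P4] Q1=[P2,P3] Q2=[]
t=12-13: P1@Q0 runs 1, rem=3, I/O yield, promote→Q0. Q0=[P4,P1] Q1=[P2,P3] Q2=[]
t=13-14: P4@Q0 runs 1, rem=0, completes. Q0=[P1] Q1=[P2,P3] Q2=[]
t=14-15: P1@Q0 runs 1, rem=2, I/O yield, promote→Q0. Q0=[P1] Q1=[P2,P3] Q2=[]
t=15-16: P1@Q0 runs 1, rem=1, I/O yield, promote→Q0. Q0=[P1] Q1=[P2,P3] Q2=[]
t=16-17: P1@Q0 runs 1, rem=0, completes. Q0=[] Q1=[P2,P3] Q2=[]
t=17-21: P2@Q1 runs 4, rem=0, completes. Q0=[] Q1=[P3] Q2=[]
t=21-27: P3@Q1 runs 6, rem=5, quantum used, demote→Q2. Q0=[] Q1=[] Q2=[P3]
t=27-32: P3@Q2 runs 5, rem=0, completes. Q0=[] Q1=[] Q2=[]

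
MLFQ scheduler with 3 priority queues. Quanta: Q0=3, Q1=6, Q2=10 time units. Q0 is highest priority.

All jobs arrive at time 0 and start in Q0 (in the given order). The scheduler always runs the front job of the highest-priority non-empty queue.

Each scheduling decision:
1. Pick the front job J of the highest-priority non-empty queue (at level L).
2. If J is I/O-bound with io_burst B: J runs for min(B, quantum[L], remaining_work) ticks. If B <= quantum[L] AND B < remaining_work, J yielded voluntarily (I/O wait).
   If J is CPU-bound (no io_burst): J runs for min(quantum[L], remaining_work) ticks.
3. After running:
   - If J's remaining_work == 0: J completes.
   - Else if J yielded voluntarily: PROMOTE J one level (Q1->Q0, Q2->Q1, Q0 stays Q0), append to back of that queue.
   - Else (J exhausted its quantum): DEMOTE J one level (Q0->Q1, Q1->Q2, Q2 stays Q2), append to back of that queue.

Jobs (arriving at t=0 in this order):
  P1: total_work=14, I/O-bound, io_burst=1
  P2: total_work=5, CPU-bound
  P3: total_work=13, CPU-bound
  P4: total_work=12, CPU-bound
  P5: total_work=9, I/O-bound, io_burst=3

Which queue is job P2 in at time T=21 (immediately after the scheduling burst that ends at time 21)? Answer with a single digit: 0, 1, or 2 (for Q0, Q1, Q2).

t=0-1: P1@Q0 runs 1, rem=13, I/O yield, promote→Q0. Q0=[P2,P3,P4,P5,P1] Q1=[] Q2=[]
t=1-4: P2@Q0 runs 3, rem=2, quantum used, demote→Q1. Q0=[P3,P4,P5,P1] Q1=[P2] Q2=[]
t=4-7: P3@Q0 runs 3, rem=10, quantum used, demote→Q1. Q0=[P4,P5,P1] Q1=[P2,P3] Q2=[]
t=7-10: P4@Q0 runs 3, rem=9, quantum used, demote→Q1. Q0=[P5,P1] Q1=[P2,P3,P4] Q2=[]
t=10-13: P5@Q0 runs 3, rem=6, I/O yield, promote→Q0. Q0=[P1,P5] Q1=[P2,P3,P4] Q2=[]
t=13-14: P1@Q0 runs 1, rem=12, I/O yield, promote→Q0. Q0=[P5,P1] Q1=[P2,P3,P4] Q2=[]
t=14-17: P5@Q0 runs 3, rem=3, I/O yield, promote→Q0. Q0=[P1,P5] Q1=[P2,P3,P4] Q2=[]
t=17-18: P1@Q0 runs 1, rem=11, I/O yield, promote→Q0. Q0=[P5,P1] Q1=[P2,P3,P4] Q2=[]
t=18-21: P5@Q0 runs 3, rem=0, completes. Q0=[P1] Q1=[P2,P3,P4] Q2=[]
t=21-22: P1@Q0 runs 1, rem=10, I/O yield, promote→Q0. Q0=[P1] Q1=[P2,P3,P4] Q2=[]
t=22-23: P1@Q0 runs 1, rem=9, I/O yield, promote→Q0. Q0=[P1] Q1=[P2,P3,P4] Q2=[]
t=23-24: P1@Q0 runs 1, rem=8, I/O yield, promote→Q0. Q0=[P1] Q1=[P2,P3,P4] Q2=[]
t=24-25: P1@Q0 runs 1, rem=7, I/O yield, promote→Q0. Q0=[P1] Q1=[P2,P3,P4] Q2=[]
t=25-26: P1@Q0 runs 1, rem=6, I/O yield, promote→Q0. Q0=[P1] Q1=[P2,P3,P4] Q2=[]
t=26-27: P1@Q0 runs 1, rem=5, I/O yield, promote→Q0. Q0=[P1] Q1=[P2,P3,P4] Q2=[]
t=27-28: P1@Q0 runs 1, rem=4, I/O yield, promote→Q0. Q0=[P1] Q1=[P2,P3,P4] Q2=[]
t=28-29: P1@Q0 runs 1, rem=3, I/O yield, promote→Q0. Q0=[P1] Q1=[P2,P3,P4] Q2=[]
t=29-30: P1@Q0 runs 1, rem=2, I/O yield, promote→Q0. Q0=[P1] Q1=[P2,P3,P4] Q2=[]
t=30-31: P1@Q0 runs 1, rem=1, I/O yield, promote→Q0. Q0=[P1] Q1=[P2,P3,P4] Q2=[]
t=31-32: P1@Q0 runs 1, rem=0, completes. Q0=[] Q1=[P2,P3,P4] Q2=[]
t=32-34: P2@Q1 runs 2, rem=0, completes. Q0=[] Q1=[P3,P4] Q2=[]
t=34-40: P3@Q1 runs 6, rem=4, quantum used, demote→Q2. Q0=[] Q1=[P4] Q2=[P3]
t=40-46: P4@Q1 runs 6, rem=3, quantum used, demote→Q2. Q0=[] Q1=[] Q2=[P3,P4]
t=46-50: P3@Q2 runs 4, rem=0, completes. Q0=[] Q1=[] Q2=[P4]
t=50-53: P4@Q2 runs 3, rem=0, completes. Q0=[] Q1=[] Q2=[]

Answer: 1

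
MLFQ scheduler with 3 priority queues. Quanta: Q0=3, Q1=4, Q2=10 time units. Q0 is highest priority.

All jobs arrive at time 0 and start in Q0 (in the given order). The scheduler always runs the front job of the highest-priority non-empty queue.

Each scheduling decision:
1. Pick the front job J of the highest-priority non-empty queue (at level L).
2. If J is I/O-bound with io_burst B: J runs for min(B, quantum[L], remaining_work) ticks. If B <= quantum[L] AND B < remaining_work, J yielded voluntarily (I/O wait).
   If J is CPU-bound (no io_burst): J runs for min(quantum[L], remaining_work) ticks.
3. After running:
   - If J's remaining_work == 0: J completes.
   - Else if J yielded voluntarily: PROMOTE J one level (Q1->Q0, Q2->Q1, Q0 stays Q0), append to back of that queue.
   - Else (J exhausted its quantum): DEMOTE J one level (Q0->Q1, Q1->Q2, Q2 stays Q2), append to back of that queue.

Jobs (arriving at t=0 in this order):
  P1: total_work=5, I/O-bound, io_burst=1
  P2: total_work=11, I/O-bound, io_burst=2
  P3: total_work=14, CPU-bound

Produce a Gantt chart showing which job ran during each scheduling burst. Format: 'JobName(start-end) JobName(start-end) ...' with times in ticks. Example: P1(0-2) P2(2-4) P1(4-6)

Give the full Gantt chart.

Answer: P1(0-1) P2(1-3) P3(3-6) P1(6-7) P2(7-9) P1(9-10) P2(10-12) P1(12-13) P2(13-15) P1(15-16) P2(16-18) P2(18-19) P3(19-23) P3(23-30)

Derivation:
t=0-1: P1@Q0 runs 1, rem=4, I/O yield, promote→Q0. Q0=[P2,P3,P1] Q1=[] Q2=[]
t=1-3: P2@Q0 runs 2, rem=9, I/O yield, promote→Q0. Q0=[P3,P1,P2] Q1=[] Q2=[]
t=3-6: P3@Q0 runs 3, rem=11, quantum used, demote→Q1. Q0=[P1,P2] Q1=[P3] Q2=[]
t=6-7: P1@Q0 runs 1, rem=3, I/O yield, promote→Q0. Q0=[P2,P1] Q1=[P3] Q2=[]
t=7-9: P2@Q0 runs 2, rem=7, I/O yield, promote→Q0. Q0=[P1,P2] Q1=[P3] Q2=[]
t=9-10: P1@Q0 runs 1, rem=2, I/O yield, promote→Q0. Q0=[P2,P1] Q1=[P3] Q2=[]
t=10-12: P2@Q0 runs 2, rem=5, I/O yield, promote→Q0. Q0=[P1,P2] Q1=[P3] Q2=[]
t=12-13: P1@Q0 runs 1, rem=1, I/O yield, promote→Q0. Q0=[P2,P1] Q1=[P3] Q2=[]
t=13-15: P2@Q0 runs 2, rem=3, I/O yield, promote→Q0. Q0=[P1,P2] Q1=[P3] Q2=[]
t=15-16: P1@Q0 runs 1, rem=0, completes. Q0=[P2] Q1=[P3] Q2=[]
t=16-18: P2@Q0 runs 2, rem=1, I/O yield, promote→Q0. Q0=[P2] Q1=[P3] Q2=[]
t=18-19: P2@Q0 runs 1, rem=0, completes. Q0=[] Q1=[P3] Q2=[]
t=19-23: P3@Q1 runs 4, rem=7, quantum used, demote→Q2. Q0=[] Q1=[] Q2=[P3]
t=23-30: P3@Q2 runs 7, rem=0, completes. Q0=[] Q1=[] Q2=[]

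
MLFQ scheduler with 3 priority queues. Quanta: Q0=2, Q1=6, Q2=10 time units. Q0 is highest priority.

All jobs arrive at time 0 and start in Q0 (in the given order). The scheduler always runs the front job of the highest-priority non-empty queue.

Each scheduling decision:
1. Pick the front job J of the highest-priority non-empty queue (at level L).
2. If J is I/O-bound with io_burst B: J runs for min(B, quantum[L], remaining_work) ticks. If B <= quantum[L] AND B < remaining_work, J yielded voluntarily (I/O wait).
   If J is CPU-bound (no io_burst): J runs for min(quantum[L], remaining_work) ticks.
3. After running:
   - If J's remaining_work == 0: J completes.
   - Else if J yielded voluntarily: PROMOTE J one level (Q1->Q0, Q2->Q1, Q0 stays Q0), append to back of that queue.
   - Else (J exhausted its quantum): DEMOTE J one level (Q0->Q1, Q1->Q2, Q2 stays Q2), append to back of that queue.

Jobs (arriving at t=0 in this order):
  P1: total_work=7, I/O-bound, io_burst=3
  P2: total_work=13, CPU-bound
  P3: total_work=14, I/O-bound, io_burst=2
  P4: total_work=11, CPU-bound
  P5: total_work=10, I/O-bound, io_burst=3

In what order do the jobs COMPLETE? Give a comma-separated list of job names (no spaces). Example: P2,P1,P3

Answer: P3,P1,P5,P2,P4

Derivation:
t=0-2: P1@Q0 runs 2, rem=5, quantum used, demote→Q1. Q0=[P2,P3,P4,P5] Q1=[P1] Q2=[]
t=2-4: P2@Q0 runs 2, rem=11, quantum used, demote→Q1. Q0=[P3,P4,P5] Q1=[P1,P2] Q2=[]
t=4-6: P3@Q0 runs 2, rem=12, I/O yield, promote→Q0. Q0=[P4,P5,P3] Q1=[P1,P2] Q2=[]
t=6-8: P4@Q0 runs 2, rem=9, quantum used, demote→Q1. Q0=[P5,P3] Q1=[P1,P2,P4] Q2=[]
t=8-10: P5@Q0 runs 2, rem=8, quantum used, demote→Q1. Q0=[P3] Q1=[P1,P2,P4,P5] Q2=[]
t=10-12: P3@Q0 runs 2, rem=10, I/O yield, promote→Q0. Q0=[P3] Q1=[P1,P2,P4,P5] Q2=[]
t=12-14: P3@Q0 runs 2, rem=8, I/O yield, promote→Q0. Q0=[P3] Q1=[P1,P2,P4,P5] Q2=[]
t=14-16: P3@Q0 runs 2, rem=6, I/O yield, promote→Q0. Q0=[P3] Q1=[P1,P2,P4,P5] Q2=[]
t=16-18: P3@Q0 runs 2, rem=4, I/O yield, promote→Q0. Q0=[P3] Q1=[P1,P2,P4,P5] Q2=[]
t=18-20: P3@Q0 runs 2, rem=2, I/O yield, promote→Q0. Q0=[P3] Q1=[P1,P2,P4,P5] Q2=[]
t=20-22: P3@Q0 runs 2, rem=0, completes. Q0=[] Q1=[P1,P2,P4,P5] Q2=[]
t=22-25: P1@Q1 runs 3, rem=2, I/O yield, promote→Q0. Q0=[P1] Q1=[P2,P4,P5] Q2=[]
t=25-27: P1@Q0 runs 2, rem=0, completes. Q0=[] Q1=[P2,P4,P5] Q2=[]
t=27-33: P2@Q1 runs 6, rem=5, quantum used, demote→Q2. Q0=[] Q1=[P4,P5] Q2=[P2]
t=33-39: P4@Q1 runs 6, rem=3, quantum used, demote→Q2. Q0=[] Q1=[P5] Q2=[P2,P4]
t=39-42: P5@Q1 runs 3, rem=5, I/O yield, promote→Q0. Q0=[P5] Q1=[] Q2=[P2,P4]
t=42-44: P5@Q0 runs 2, rem=3, quantum used, demote→Q1. Q0=[] Q1=[P5] Q2=[P2,P4]
t=44-47: P5@Q1 runs 3, rem=0, completes. Q0=[] Q1=[] Q2=[P2,P4]
t=47-52: P2@Q2 runs 5, rem=0, completes. Q0=[] Q1=[] Q2=[P4]
t=52-55: P4@Q2 runs 3, rem=0, completes. Q0=[] Q1=[] Q2=[]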